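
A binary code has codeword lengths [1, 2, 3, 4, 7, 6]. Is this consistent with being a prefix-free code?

Kraft inequality: Σ 2^(-l_i) ≤ 1 for prefix-free code
Calculating: 2^(-1) + 2^(-2) + 2^(-3) + 2^(-4) + 2^(-7) + 2^(-6)
= 0.5 + 0.25 + 0.125 + 0.0625 + 0.0078125 + 0.015625
= 0.9609
Since 0.9609 ≤ 1, prefix-free code exists


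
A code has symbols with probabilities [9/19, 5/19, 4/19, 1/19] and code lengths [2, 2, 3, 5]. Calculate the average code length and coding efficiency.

Average length L = Σ p_i × l_i = 2.3684 bits
Entropy H = 1.7143 bits
Efficiency η = H/L × 100% = 72.38%


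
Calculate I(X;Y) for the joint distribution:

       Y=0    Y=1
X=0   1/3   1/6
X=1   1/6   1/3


H(X) = 1.0000, H(Y) = 1.0000, H(X,Y) = 1.9183
I(X;Y) = H(X) + H(Y) - H(X,Y) = 0.0817 bits


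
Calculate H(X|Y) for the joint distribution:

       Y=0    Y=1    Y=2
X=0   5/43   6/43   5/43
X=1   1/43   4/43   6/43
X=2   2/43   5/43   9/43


H(X|Y) = Σ_y p(y) H(X|Y=y)
  p(Y=0) = 8/43, H(X|Y=0) = 1.2988
  p(Y=1) = 15/43, H(X|Y=1) = 1.5656
  p(Y=2) = 20/43, H(X|Y=2) = 1.5395
H(X|Y) = 0.1860×1.2988 + 0.3488×1.5656 + 0.4651×1.5395 = 1.5038 bits


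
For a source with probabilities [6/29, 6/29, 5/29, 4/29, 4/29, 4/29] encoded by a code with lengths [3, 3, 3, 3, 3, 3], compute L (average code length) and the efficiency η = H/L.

Average length L = Σ p_i × l_i = 3.0000 bits
Entropy H = 2.5604 bits
Efficiency η = H/L × 100% = 85.35%


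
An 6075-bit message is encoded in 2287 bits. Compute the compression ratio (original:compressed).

Compression ratio = Original / Compressed
= 6075 / 2287 = 2.66:1


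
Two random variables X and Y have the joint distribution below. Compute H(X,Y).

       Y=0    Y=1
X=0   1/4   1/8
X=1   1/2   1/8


H(X,Y) = -Σ p(x,y) log₂ p(x,y)
  p(0,0)=1/4: -0.2500 × log₂(0.2500) = 0.5000
  p(0,1)=1/8: -0.1250 × log₂(0.1250) = 0.3750
  p(1,0)=1/2: -0.5000 × log₂(0.5000) = 0.5000
  p(1,1)=1/8: -0.1250 × log₂(0.1250) = 0.3750
H(X,Y) = 1.7500 bits


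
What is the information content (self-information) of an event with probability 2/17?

Information content I(x) = -log₂(p(x))
I = -log₂(2/17) = -log₂(0.1176)
I = 3.0875 bits


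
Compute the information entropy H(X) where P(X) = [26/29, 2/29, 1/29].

H(X) = -Σ p(x) log₂ p(x)
  -26/29 × log₂(26/29) = 0.1412
  -2/29 × log₂(2/29) = 0.2661
  -1/29 × log₂(1/29) = 0.1675
H(X) = 0.5748 bits


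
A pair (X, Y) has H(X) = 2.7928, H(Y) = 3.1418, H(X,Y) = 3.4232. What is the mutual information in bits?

I(X;Y) = H(X) + H(Y) - H(X,Y)
I(X;Y) = 2.7928 + 3.1418 - 3.4232 = 2.5114 bits


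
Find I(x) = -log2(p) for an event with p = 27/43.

Information content I(x) = -log₂(p(x))
I = -log₂(27/43) = -log₂(0.6279)
I = 0.6714 bits


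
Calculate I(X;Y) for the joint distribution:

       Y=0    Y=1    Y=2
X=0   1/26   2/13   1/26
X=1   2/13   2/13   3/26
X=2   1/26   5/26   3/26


H(X) = 1.5430, H(Y) = 1.4979, H(X,Y) = 2.9651
I(X;Y) = H(X) + H(Y) - H(X,Y) = 0.0758 bits


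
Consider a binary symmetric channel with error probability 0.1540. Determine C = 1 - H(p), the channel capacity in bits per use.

For BSC with error probability p:
C = 1 - H(p) where H(p) is binary entropy
H(0.1540) = -0.1540 × log₂(0.1540) - 0.8460 × log₂(0.8460)
H(p) = 0.6198
C = 1 - 0.6198 = 0.3802 bits/use


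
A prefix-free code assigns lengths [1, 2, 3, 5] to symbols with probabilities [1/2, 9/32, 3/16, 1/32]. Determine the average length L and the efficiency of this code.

Average length L = Σ p_i × l_i = 1.7812 bits
Entropy H = 1.6238 bits
Efficiency η = H/L × 100% = 91.16%


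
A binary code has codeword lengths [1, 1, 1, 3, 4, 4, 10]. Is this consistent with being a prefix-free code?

Kraft inequality: Σ 2^(-l_i) ≤ 1 for prefix-free code
Calculating: 2^(-1) + 2^(-1) + 2^(-1) + 2^(-3) + 2^(-4) + 2^(-4) + 2^(-10)
= 0.5 + 0.5 + 0.5 + 0.125 + 0.0625 + 0.0625 + 0.0009765625
= 1.7510
Since 1.7510 > 1, prefix-free code does not exist


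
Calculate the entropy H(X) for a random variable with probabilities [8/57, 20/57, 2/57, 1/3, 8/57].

H(X) = -Σ p(x) log₂ p(x)
  -8/57 × log₂(8/57) = 0.3976
  -20/57 × log₂(20/57) = 0.5302
  -2/57 × log₂(2/57) = 0.1696
  -1/3 × log₂(1/3) = 0.5283
  -8/57 × log₂(8/57) = 0.3976
H(X) = 2.0233 bits


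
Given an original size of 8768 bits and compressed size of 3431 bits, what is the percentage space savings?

Space savings = (1 - Compressed/Original) × 100%
= (1 - 3431/8768) × 100%
= 60.87%


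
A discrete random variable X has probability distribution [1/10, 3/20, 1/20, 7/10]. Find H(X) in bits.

H(X) = -Σ p(x) log₂ p(x)
  -1/10 × log₂(1/10) = 0.3322
  -3/20 × log₂(3/20) = 0.4105
  -1/20 × log₂(1/20) = 0.2161
  -7/10 × log₂(7/10) = 0.3602
H(X) = 1.3190 bits


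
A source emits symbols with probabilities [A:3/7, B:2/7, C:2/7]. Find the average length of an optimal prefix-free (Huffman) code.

Huffman tree construction:
Combine smallest probabilities repeatedly
Resulting codes:
  A: 0 (length 1)
  B: 10 (length 2)
  C: 11 (length 2)
Average length = Σ p(s) × length(s) = 1.5714 bits


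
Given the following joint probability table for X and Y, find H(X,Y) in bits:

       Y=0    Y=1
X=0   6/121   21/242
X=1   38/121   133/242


H(X,Y) = -Σ p(x,y) log₂ p(x,y)
  p(0,0)=6/121: -0.0496 × log₂(0.0496) = 0.2149
  p(0,1)=21/242: -0.0868 × log₂(0.0868) = 0.3060
  p(1,0)=38/121: -0.3140 × log₂(0.3140) = 0.5248
  p(1,1)=133/242: -0.5496 × log₂(0.5496) = 0.4746
H(X,Y) = 1.5203 bits


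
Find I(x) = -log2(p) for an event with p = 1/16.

Information content I(x) = -log₂(p(x))
I = -log₂(1/16) = -log₂(0.0625)
I = 4.0000 bits


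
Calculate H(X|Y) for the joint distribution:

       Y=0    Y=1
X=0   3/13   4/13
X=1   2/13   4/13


H(X|Y) = Σ_y p(y) H(X|Y=y)
  p(Y=0) = 5/13, H(X|Y=0) = 0.9710
  p(Y=1) = 8/13, H(X|Y=1) = 1.0000
H(X|Y) = 0.3846×0.9710 + 0.6154×1.0000 = 0.9888 bits


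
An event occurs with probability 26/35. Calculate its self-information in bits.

Information content I(x) = -log₂(p(x))
I = -log₂(26/35) = -log₂(0.7429)
I = 0.4288 bits


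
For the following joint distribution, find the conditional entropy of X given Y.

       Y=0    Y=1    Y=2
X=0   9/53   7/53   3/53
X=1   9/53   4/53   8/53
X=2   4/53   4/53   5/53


H(X|Y) = Σ_y p(y) H(X|Y=y)
  p(Y=0) = 22/53, H(X|Y=0) = 1.5022
  p(Y=1) = 15/53, H(X|Y=1) = 1.5301
  p(Y=2) = 16/53, H(X|Y=2) = 1.4772
H(X|Y) = 0.4151×1.5022 + 0.2830×1.5301 + 0.3019×1.4772 = 1.5026 bits


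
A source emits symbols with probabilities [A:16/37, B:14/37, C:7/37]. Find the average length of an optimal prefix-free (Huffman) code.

Huffman tree construction:
Combine smallest probabilities repeatedly
Resulting codes:
  A: 0 (length 1)
  B: 11 (length 2)
  C: 10 (length 2)
Average length = Σ p(s) × length(s) = 1.5676 bits


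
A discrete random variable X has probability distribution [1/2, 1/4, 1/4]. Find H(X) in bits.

H(X) = -Σ p(x) log₂ p(x)
  -1/2 × log₂(1/2) = 0.5000
  -1/4 × log₂(1/4) = 0.5000
  -1/4 × log₂(1/4) = 0.5000
H(X) = 1.5000 bits


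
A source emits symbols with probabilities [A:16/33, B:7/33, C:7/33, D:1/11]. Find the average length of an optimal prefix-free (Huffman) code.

Huffman tree construction:
Combine smallest probabilities repeatedly
Resulting codes:
  A: 0 (length 1)
  B: 111 (length 3)
  C: 10 (length 2)
  D: 110 (length 3)
Average length = Σ p(s) × length(s) = 1.8182 bits


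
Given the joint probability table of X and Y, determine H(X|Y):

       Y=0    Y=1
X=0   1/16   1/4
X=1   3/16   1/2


H(X|Y) = Σ_y p(y) H(X|Y=y)
  p(Y=0) = 1/4, H(X|Y=0) = 0.8113
  p(Y=1) = 3/4, H(X|Y=1) = 0.9183
H(X|Y) = 0.2500×0.8113 + 0.7500×0.9183 = 0.8915 bits


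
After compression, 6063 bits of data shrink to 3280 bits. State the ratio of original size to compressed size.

Compression ratio = Original / Compressed
= 6063 / 3280 = 1.85:1


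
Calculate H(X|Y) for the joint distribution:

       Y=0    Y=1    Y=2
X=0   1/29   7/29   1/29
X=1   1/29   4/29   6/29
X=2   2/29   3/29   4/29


H(X|Y) = Σ_y p(y) H(X|Y=y)
  p(Y=0) = 4/29, H(X|Y=0) = 1.5000
  p(Y=1) = 14/29, H(X|Y=1) = 1.4926
  p(Y=2) = 11/29, H(X|Y=2) = 1.3222
H(X|Y) = 0.1379×1.5000 + 0.4828×1.4926 + 0.3793×1.3222 = 1.4290 bits


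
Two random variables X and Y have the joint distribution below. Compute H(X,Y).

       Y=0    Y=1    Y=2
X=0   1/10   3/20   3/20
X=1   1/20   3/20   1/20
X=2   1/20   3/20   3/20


H(X,Y) = -Σ p(x,y) log₂ p(x,y)
  p(0,0)=1/10: -0.1000 × log₂(0.1000) = 0.3322
  p(0,1)=3/20: -0.1500 × log₂(0.1500) = 0.4105
  p(0,2)=3/20: -0.1500 × log₂(0.1500) = 0.4105
  p(1,0)=1/20: -0.0500 × log₂(0.0500) = 0.2161
  p(1,1)=3/20: -0.1500 × log₂(0.1500) = 0.4105
  p(1,2)=1/20: -0.0500 × log₂(0.0500) = 0.2161
  p(2,0)=1/20: -0.0500 × log₂(0.0500) = 0.2161
  p(2,1)=3/20: -0.1500 × log₂(0.1500) = 0.4105
  p(2,2)=3/20: -0.1500 × log₂(0.1500) = 0.4105
H(X,Y) = 3.0332 bits


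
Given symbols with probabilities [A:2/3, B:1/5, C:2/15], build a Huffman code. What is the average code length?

Huffman tree construction:
Combine smallest probabilities repeatedly
Resulting codes:
  A: 1 (length 1)
  B: 01 (length 2)
  C: 00 (length 2)
Average length = Σ p(s) × length(s) = 1.3333 bits


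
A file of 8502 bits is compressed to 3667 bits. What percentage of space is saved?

Space savings = (1 - Compressed/Original) × 100%
= (1 - 3667/8502) × 100%
= 56.87%


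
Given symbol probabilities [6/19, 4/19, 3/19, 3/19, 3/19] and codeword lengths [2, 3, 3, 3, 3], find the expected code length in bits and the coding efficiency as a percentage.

Average length L = Σ p_i × l_i = 2.6842 bits
Entropy H = 2.2598 bits
Efficiency η = H/L × 100% = 84.19%


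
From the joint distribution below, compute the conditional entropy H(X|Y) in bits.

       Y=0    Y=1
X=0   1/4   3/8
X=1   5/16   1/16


H(X|Y) = Σ_y p(y) H(X|Y=y)
  p(Y=0) = 9/16, H(X|Y=0) = 0.9911
  p(Y=1) = 7/16, H(X|Y=1) = 0.5917
H(X|Y) = 0.5625×0.9911 + 0.4375×0.5917 = 0.8163 bits


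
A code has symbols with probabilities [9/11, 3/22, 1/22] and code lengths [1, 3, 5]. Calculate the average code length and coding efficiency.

Average length L = Σ p_i × l_i = 1.4545 bits
Entropy H = 0.8315 bits
Efficiency η = H/L × 100% = 57.17%


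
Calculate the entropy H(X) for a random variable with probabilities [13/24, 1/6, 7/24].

H(X) = -Σ p(x) log₂ p(x)
  -13/24 × log₂(13/24) = 0.4791
  -1/6 × log₂(1/6) = 0.4308
  -7/24 × log₂(7/24) = 0.5185
H(X) = 1.4284 bits


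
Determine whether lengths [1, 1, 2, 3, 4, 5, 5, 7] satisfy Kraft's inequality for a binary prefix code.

Kraft inequality: Σ 2^(-l_i) ≤ 1 for prefix-free code
Calculating: 2^(-1) + 2^(-1) + 2^(-2) + 2^(-3) + 2^(-4) + 2^(-5) + 2^(-5) + 2^(-7)
= 0.5 + 0.5 + 0.25 + 0.125 + 0.0625 + 0.03125 + 0.03125 + 0.0078125
= 1.5078
Since 1.5078 > 1, prefix-free code does not exist


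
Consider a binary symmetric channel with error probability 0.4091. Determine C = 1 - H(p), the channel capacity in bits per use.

For BSC with error probability p:
C = 1 - H(p) where H(p) is binary entropy
H(0.4091) = -0.4091 × log₂(0.4091) - 0.5909 × log₂(0.5909)
H(p) = 0.9760
C = 1 - 0.9760 = 0.0240 bits/use


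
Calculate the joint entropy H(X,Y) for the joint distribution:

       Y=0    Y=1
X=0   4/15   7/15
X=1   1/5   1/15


H(X,Y) = -Σ p(x,y) log₂ p(x,y)
  p(0,0)=4/15: -0.2667 × log₂(0.2667) = 0.5085
  p(0,1)=7/15: -0.4667 × log₂(0.4667) = 0.5131
  p(1,0)=1/5: -0.2000 × log₂(0.2000) = 0.4644
  p(1,1)=1/15: -0.0667 × log₂(0.0667) = 0.2605
H(X,Y) = 1.7465 bits


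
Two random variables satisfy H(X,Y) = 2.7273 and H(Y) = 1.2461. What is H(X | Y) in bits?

Chain rule: H(X,Y) = H(X|Y) + H(Y)
H(X|Y) = H(X,Y) - H(Y) = 2.7273 - 1.2461 = 1.4812 bits


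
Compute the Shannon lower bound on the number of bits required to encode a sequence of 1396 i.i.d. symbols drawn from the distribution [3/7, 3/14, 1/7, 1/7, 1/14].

Entropy H = 2.0742 bits/symbol
Minimum bits = H × n = 2.0742 × 1396
= 2895.53 bits


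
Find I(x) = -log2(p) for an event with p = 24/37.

Information content I(x) = -log₂(p(x))
I = -log₂(24/37) = -log₂(0.6486)
I = 0.6245 bits


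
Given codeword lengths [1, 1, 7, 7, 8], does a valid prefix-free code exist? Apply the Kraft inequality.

Kraft inequality: Σ 2^(-l_i) ≤ 1 for prefix-free code
Calculating: 2^(-1) + 2^(-1) + 2^(-7) + 2^(-7) + 2^(-8)
= 0.5 + 0.5 + 0.0078125 + 0.0078125 + 0.00390625
= 1.0195
Since 1.0195 > 1, prefix-free code does not exist


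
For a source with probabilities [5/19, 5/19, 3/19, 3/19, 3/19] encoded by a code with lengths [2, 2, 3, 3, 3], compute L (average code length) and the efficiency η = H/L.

Average length L = Σ p_i × l_i = 2.4737 bits
Entropy H = 2.2751 bits
Efficiency η = H/L × 100% = 91.97%


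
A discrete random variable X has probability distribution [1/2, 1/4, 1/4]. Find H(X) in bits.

H(X) = -Σ p(x) log₂ p(x)
  -1/2 × log₂(1/2) = 0.5000
  -1/4 × log₂(1/4) = 0.5000
  -1/4 × log₂(1/4) = 0.5000
H(X) = 1.5000 bits


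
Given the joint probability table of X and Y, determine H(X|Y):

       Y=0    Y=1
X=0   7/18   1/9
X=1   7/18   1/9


H(X|Y) = Σ_y p(y) H(X|Y=y)
  p(Y=0) = 7/9, H(X|Y=0) = 1.0000
  p(Y=1) = 2/9, H(X|Y=1) = 1.0000
H(X|Y) = 0.7778×1.0000 + 0.2222×1.0000 = 1.0000 bits


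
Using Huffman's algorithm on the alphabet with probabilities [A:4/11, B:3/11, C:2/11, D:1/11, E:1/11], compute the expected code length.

Huffman tree construction:
Combine smallest probabilities repeatedly
Resulting codes:
  A: 11 (length 2)
  B: 10 (length 2)
  C: 00 (length 2)
  D: 010 (length 3)
  E: 011 (length 3)
Average length = Σ p(s) × length(s) = 2.1818 bits


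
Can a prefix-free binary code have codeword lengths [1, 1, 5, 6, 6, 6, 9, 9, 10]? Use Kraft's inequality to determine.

Kraft inequality: Σ 2^(-l_i) ≤ 1 for prefix-free code
Calculating: 2^(-1) + 2^(-1) + 2^(-5) + 2^(-6) + 2^(-6) + 2^(-6) + 2^(-9) + 2^(-9) + 2^(-10)
= 0.5 + 0.5 + 0.03125 + 0.015625 + 0.015625 + 0.015625 + 0.001953125 + 0.001953125 + 0.0009765625
= 1.0830
Since 1.0830 > 1, prefix-free code does not exist


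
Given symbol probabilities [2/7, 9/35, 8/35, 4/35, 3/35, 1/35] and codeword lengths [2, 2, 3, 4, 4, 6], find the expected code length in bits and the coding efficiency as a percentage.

Average length L = Σ p_i × l_i = 2.7429 bits
Entropy H = 2.3149 bits
Efficiency η = H/L × 100% = 84.40%


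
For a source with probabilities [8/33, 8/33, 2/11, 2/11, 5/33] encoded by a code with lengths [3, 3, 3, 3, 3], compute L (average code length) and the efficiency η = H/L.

Average length L = Σ p_i × l_i = 3.0000 bits
Entropy H = 2.2981 bits
Efficiency η = H/L × 100% = 76.60%


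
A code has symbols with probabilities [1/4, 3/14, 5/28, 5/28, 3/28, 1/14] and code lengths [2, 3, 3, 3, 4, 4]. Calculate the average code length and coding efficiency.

Average length L = Σ p_i × l_i = 2.9286 bits
Entropy H = 2.4811 bits
Efficiency η = H/L × 100% = 84.72%


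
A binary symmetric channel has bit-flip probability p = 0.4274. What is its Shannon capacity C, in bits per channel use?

For BSC with error probability p:
C = 1 - H(p) where H(p) is binary entropy
H(0.4274) = -0.4274 × log₂(0.4274) - 0.5726 × log₂(0.5726)
H(p) = 0.9847
C = 1 - 0.9847 = 0.0153 bits/use


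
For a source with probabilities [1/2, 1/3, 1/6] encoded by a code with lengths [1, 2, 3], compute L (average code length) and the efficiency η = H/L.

Average length L = Σ p_i × l_i = 1.6667 bits
Entropy H = 1.4591 bits
Efficiency η = H/L × 100% = 87.55%


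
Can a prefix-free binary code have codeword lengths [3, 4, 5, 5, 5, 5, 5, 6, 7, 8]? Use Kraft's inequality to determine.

Kraft inequality: Σ 2^(-l_i) ≤ 1 for prefix-free code
Calculating: 2^(-3) + 2^(-4) + 2^(-5) + 2^(-5) + 2^(-5) + 2^(-5) + 2^(-5) + 2^(-6) + 2^(-7) + 2^(-8)
= 0.125 + 0.0625 + 0.03125 + 0.03125 + 0.03125 + 0.03125 + 0.03125 + 0.015625 + 0.0078125 + 0.00390625
= 0.3711
Since 0.3711 ≤ 1, prefix-free code exists


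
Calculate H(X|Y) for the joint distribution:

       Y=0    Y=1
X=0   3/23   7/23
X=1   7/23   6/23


H(X|Y) = Σ_y p(y) H(X|Y=y)
  p(Y=0) = 10/23, H(X|Y=0) = 0.8813
  p(Y=1) = 13/23, H(X|Y=1) = 0.9957
H(X|Y) = 0.4348×0.8813 + 0.5652×0.9957 = 0.9460 bits


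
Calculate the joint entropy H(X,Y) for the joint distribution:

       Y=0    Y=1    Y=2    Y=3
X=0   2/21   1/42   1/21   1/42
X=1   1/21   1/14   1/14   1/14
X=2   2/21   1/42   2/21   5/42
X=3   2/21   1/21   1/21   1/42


H(X,Y) = -Σ p(x,y) log₂ p(x,y)
  p(0,0)=2/21: -0.0952 × log₂(0.0952) = 0.3231
  p(0,1)=1/42: -0.0238 × log₂(0.0238) = 0.1284
  p(0,2)=1/21: -0.0476 × log₂(0.0476) = 0.2092
  p(0,3)=1/42: -0.0238 × log₂(0.0238) = 0.1284
  p(1,0)=1/21: -0.0476 × log₂(0.0476) = 0.2092
  p(1,1)=1/14: -0.0714 × log₂(0.0714) = 0.2720
  p(1,2)=1/14: -0.0714 × log₂(0.0714) = 0.2720
  p(1,3)=1/14: -0.0714 × log₂(0.0714) = 0.2720
  p(2,0)=2/21: -0.0952 × log₂(0.0952) = 0.3231
  p(2,1)=1/42: -0.0238 × log₂(0.0238) = 0.1284
  p(2,2)=2/21: -0.0952 × log₂(0.0952) = 0.3231
  p(2,3)=5/42: -0.1190 × log₂(0.1190) = 0.3655
  p(3,0)=2/21: -0.0952 × log₂(0.0952) = 0.3231
  p(3,1)=1/21: -0.0476 × log₂(0.0476) = 0.2092
  p(3,2)=1/21: -0.0476 × log₂(0.0476) = 0.2092
  p(3,3)=1/42: -0.0238 × log₂(0.0238) = 0.1284
H(X,Y) = 3.8239 bits


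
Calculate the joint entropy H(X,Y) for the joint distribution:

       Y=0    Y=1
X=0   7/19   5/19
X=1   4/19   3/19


H(X,Y) = -Σ p(x,y) log₂ p(x,y)
  p(0,0)=7/19: -0.3684 × log₂(0.3684) = 0.5307
  p(0,1)=5/19: -0.2632 × log₂(0.2632) = 0.5068
  p(1,0)=4/19: -0.2105 × log₂(0.2105) = 0.4732
  p(1,1)=3/19: -0.1579 × log₂(0.1579) = 0.4205
H(X,Y) = 1.9313 bits


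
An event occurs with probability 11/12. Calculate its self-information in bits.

Information content I(x) = -log₂(p(x))
I = -log₂(11/12) = -log₂(0.9167)
I = 0.1255 bits


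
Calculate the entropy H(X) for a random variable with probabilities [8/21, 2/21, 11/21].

H(X) = -Σ p(x) log₂ p(x)
  -8/21 × log₂(8/21) = 0.5304
  -2/21 × log₂(2/21) = 0.3231
  -11/21 × log₂(11/21) = 0.4887
H(X) = 1.3421 bits


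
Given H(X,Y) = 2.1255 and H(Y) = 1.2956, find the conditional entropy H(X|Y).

Chain rule: H(X,Y) = H(X|Y) + H(Y)
H(X|Y) = H(X,Y) - H(Y) = 2.1255 - 1.2956 = 0.8299 bits


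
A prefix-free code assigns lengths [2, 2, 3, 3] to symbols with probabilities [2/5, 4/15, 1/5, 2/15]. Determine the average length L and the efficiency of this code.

Average length L = Σ p_i × l_i = 2.3333 bits
Entropy H = 1.8892 bits
Efficiency η = H/L × 100% = 80.97%


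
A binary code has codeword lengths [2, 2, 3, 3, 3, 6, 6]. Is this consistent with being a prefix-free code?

Kraft inequality: Σ 2^(-l_i) ≤ 1 for prefix-free code
Calculating: 2^(-2) + 2^(-2) + 2^(-3) + 2^(-3) + 2^(-3) + 2^(-6) + 2^(-6)
= 0.25 + 0.25 + 0.125 + 0.125 + 0.125 + 0.015625 + 0.015625
= 0.9062
Since 0.9062 ≤ 1, prefix-free code exists


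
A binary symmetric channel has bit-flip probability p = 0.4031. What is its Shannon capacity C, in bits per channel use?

For BSC with error probability p:
C = 1 - H(p) where H(p) is binary entropy
H(0.4031) = -0.4031 × log₂(0.4031) - 0.5969 × log₂(0.5969)
H(p) = 0.9727
C = 1 - 0.9727 = 0.0273 bits/use


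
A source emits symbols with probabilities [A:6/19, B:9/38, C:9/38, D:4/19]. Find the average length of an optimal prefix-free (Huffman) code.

Huffman tree construction:
Combine smallest probabilities repeatedly
Resulting codes:
  A: 11 (length 2)
  B: 01 (length 2)
  C: 10 (length 2)
  D: 00 (length 2)
Average length = Σ p(s) × length(s) = 2.0000 bits


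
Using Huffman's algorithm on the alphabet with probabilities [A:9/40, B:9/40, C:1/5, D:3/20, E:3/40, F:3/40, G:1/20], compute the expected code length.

Huffman tree construction:
Combine smallest probabilities repeatedly
Resulting codes:
  A: 01 (length 2)
  B: 10 (length 2)
  C: 111 (length 3)
  D: 110 (length 3)
  E: 0011 (length 4)
  F: 000 (length 3)
  G: 0010 (length 4)
Average length = Σ p(s) × length(s) = 2.6750 bits


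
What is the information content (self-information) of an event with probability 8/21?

Information content I(x) = -log₂(p(x))
I = -log₂(8/21) = -log₂(0.3810)
I = 1.3923 bits


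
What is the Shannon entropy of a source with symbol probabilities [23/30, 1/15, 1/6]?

H(X) = -Σ p(x) log₂ p(x)
  -23/30 × log₂(23/30) = 0.2939
  -1/15 × log₂(1/15) = 0.2605
  -1/6 × log₂(1/6) = 0.4308
H(X) = 0.9852 bits


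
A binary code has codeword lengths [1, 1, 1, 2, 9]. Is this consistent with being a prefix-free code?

Kraft inequality: Σ 2^(-l_i) ≤ 1 for prefix-free code
Calculating: 2^(-1) + 2^(-1) + 2^(-1) + 2^(-2) + 2^(-9)
= 0.5 + 0.5 + 0.5 + 0.25 + 0.001953125
= 1.7520
Since 1.7520 > 1, prefix-free code does not exist


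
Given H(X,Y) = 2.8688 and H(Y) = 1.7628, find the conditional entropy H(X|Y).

Chain rule: H(X,Y) = H(X|Y) + H(Y)
H(X|Y) = H(X,Y) - H(Y) = 2.8688 - 1.7628 = 1.106 bits


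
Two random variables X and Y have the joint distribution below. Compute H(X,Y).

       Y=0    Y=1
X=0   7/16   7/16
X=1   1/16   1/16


H(X,Y) = -Σ p(x,y) log₂ p(x,y)
  p(0,0)=7/16: -0.4375 × log₂(0.4375) = 0.5218
  p(0,1)=7/16: -0.4375 × log₂(0.4375) = 0.5218
  p(1,0)=1/16: -0.0625 × log₂(0.0625) = 0.2500
  p(1,1)=1/16: -0.0625 × log₂(0.0625) = 0.2500
H(X,Y) = 1.5436 bits


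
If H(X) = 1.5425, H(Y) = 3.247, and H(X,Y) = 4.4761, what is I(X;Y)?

I(X;Y) = H(X) + H(Y) - H(X,Y)
I(X;Y) = 1.5425 + 3.247 - 4.4761 = 0.3134 bits


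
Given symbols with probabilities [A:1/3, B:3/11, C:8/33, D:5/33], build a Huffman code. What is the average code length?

Huffman tree construction:
Combine smallest probabilities repeatedly
Resulting codes:
  A: 11 (length 2)
  B: 10 (length 2)
  C: 01 (length 2)
  D: 00 (length 2)
Average length = Σ p(s) × length(s) = 2.0000 bits


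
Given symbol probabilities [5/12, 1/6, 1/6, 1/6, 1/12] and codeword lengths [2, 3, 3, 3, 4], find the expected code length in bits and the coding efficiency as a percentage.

Average length L = Σ p_i × l_i = 2.6667 bits
Entropy H = 2.1175 bits
Efficiency η = H/L × 100% = 79.41%


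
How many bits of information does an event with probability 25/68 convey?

Information content I(x) = -log₂(p(x))
I = -log₂(25/68) = -log₂(0.3676)
I = 1.4436 bits


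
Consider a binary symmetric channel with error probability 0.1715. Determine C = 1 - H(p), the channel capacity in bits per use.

For BSC with error probability p:
C = 1 - H(p) where H(p) is binary entropy
H(0.1715) = -0.1715 × log₂(0.1715) - 0.8285 × log₂(0.8285)
H(p) = 0.6611
C = 1 - 0.6611 = 0.3389 bits/use


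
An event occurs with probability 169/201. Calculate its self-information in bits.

Information content I(x) = -log₂(p(x))
I = -log₂(169/201) = -log₂(0.8408)
I = 0.2502 bits


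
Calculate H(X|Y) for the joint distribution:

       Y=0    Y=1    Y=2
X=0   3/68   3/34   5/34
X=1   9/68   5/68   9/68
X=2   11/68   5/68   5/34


H(X|Y) = Σ_y p(y) H(X|Y=y)
  p(Y=0) = 23/68, H(X|Y=0) = 1.4219
  p(Y=1) = 4/17, H(X|Y=1) = 1.5794
  p(Y=2) = 29/68, H(X|Y=2) = 1.5832
H(X|Y) = 0.3382×1.4219 + 0.2353×1.5794 + 0.4265×1.5832 = 1.5278 bits


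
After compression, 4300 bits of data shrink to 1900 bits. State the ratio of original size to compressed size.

Compression ratio = Original / Compressed
= 4300 / 1900 = 2.26:1


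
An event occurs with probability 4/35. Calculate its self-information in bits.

Information content I(x) = -log₂(p(x))
I = -log₂(4/35) = -log₂(0.1143)
I = 3.1293 bits


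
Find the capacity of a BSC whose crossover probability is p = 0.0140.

For BSC with error probability p:
C = 1 - H(p) where H(p) is binary entropy
H(0.0140) = -0.0140 × log₂(0.0140) - 0.9860 × log₂(0.9860)
H(p) = 0.1063
C = 1 - 0.1063 = 0.8937 bits/use


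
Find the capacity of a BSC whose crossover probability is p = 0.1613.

For BSC with error probability p:
C = 1 - H(p) where H(p) is binary entropy
H(0.1613) = -0.1613 × log₂(0.1613) - 0.8387 × log₂(0.8387)
H(p) = 0.6374
C = 1 - 0.6374 = 0.3626 bits/use


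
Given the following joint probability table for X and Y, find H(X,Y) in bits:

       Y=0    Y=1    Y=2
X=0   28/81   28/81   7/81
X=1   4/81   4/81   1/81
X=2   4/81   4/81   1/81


H(X,Y) = -Σ p(x,y) log₂ p(x,y)
  p(0,0)=28/81: -0.3457 × log₂(0.3457) = 0.5298
  p(0,1)=28/81: -0.3457 × log₂(0.3457) = 0.5298
  p(0,2)=7/81: -0.0864 × log₂(0.0864) = 0.3053
  p(1,0)=4/81: -0.0494 × log₂(0.0494) = 0.2143
  p(1,1)=4/81: -0.0494 × log₂(0.0494) = 0.2143
  p(1,2)=1/81: -0.0123 × log₂(0.0123) = 0.0783
  p(2,0)=4/81: -0.0494 × log₂(0.0494) = 0.2143
  p(2,1)=4/81: -0.0494 × log₂(0.0494) = 0.2143
  p(2,2)=1/81: -0.0123 × log₂(0.0123) = 0.0783
H(X,Y) = 2.3786 bits


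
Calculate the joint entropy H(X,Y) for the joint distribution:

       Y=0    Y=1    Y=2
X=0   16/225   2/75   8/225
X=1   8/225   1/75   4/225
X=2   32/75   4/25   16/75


H(X,Y) = -Σ p(x,y) log₂ p(x,y)
  p(0,0)=16/225: -0.0711 × log₂(0.0711) = 0.2712
  p(0,1)=2/75: -0.0267 × log₂(0.0267) = 0.1394
  p(0,2)=8/225: -0.0356 × log₂(0.0356) = 0.1712
  p(1,0)=8/225: -0.0356 × log₂(0.0356) = 0.1712
  p(1,1)=1/75: -0.0133 × log₂(0.0133) = 0.0831
  p(1,2)=4/225: -0.0178 × log₂(0.0178) = 0.1034
  p(2,0)=32/75: -0.4267 × log₂(0.4267) = 0.5243
  p(2,1)=4/25: -0.1600 × log₂(0.1600) = 0.4230
  p(2,2)=16/75: -0.2133 × log₂(0.2133) = 0.4755
H(X,Y) = 2.3622 bits


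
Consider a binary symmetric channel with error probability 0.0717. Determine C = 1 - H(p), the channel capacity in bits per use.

For BSC with error probability p:
C = 1 - H(p) where H(p) is binary entropy
H(0.0717) = -0.0717 × log₂(0.0717) - 0.9283 × log₂(0.9283)
H(p) = 0.3722
C = 1 - 0.3722 = 0.6278 bits/use


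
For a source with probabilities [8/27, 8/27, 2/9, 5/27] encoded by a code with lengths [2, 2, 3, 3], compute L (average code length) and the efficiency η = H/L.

Average length L = Σ p_i × l_i = 2.4074 bits
Entropy H = 1.9727 bits
Efficiency η = H/L × 100% = 81.94%


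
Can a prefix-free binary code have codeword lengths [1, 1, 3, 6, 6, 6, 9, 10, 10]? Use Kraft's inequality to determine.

Kraft inequality: Σ 2^(-l_i) ≤ 1 for prefix-free code
Calculating: 2^(-1) + 2^(-1) + 2^(-3) + 2^(-6) + 2^(-6) + 2^(-6) + 2^(-9) + 2^(-10) + 2^(-10)
= 0.5 + 0.5 + 0.125 + 0.015625 + 0.015625 + 0.015625 + 0.001953125 + 0.0009765625 + 0.0009765625
= 1.1758
Since 1.1758 > 1, prefix-free code does not exist


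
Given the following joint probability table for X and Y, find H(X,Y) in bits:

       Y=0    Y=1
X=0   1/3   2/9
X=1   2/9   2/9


H(X,Y) = -Σ p(x,y) log₂ p(x,y)
  p(0,0)=1/3: -0.3333 × log₂(0.3333) = 0.5283
  p(0,1)=2/9: -0.2222 × log₂(0.2222) = 0.4822
  p(1,0)=2/9: -0.2222 × log₂(0.2222) = 0.4822
  p(1,1)=2/9: -0.2222 × log₂(0.2222) = 0.4822
H(X,Y) = 1.9749 bits


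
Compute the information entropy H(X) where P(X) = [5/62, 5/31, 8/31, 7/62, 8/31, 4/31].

H(X) = -Σ p(x) log₂ p(x)
  -5/62 × log₂(5/62) = 0.2929
  -5/31 × log₂(5/31) = 0.4246
  -8/31 × log₂(8/31) = 0.5043
  -7/62 × log₂(7/62) = 0.3553
  -8/31 × log₂(8/31) = 0.5043
  -4/31 × log₂(4/31) = 0.3812
H(X) = 2.4626 bits


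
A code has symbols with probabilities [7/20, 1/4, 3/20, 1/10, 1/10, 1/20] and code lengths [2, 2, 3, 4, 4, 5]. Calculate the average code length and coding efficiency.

Average length L = Σ p_i × l_i = 2.7000 bits
Entropy H = 2.3211 bits
Efficiency η = H/L × 100% = 85.97%


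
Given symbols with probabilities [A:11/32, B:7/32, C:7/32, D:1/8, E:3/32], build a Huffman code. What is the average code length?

Huffman tree construction:
Combine smallest probabilities repeatedly
Resulting codes:
  A: 11 (length 2)
  B: 00 (length 2)
  C: 01 (length 2)
  D: 101 (length 3)
  E: 100 (length 3)
Average length = Σ p(s) × length(s) = 2.2188 bits


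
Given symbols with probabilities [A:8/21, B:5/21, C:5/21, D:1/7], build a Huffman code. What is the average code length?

Huffman tree construction:
Combine smallest probabilities repeatedly
Resulting codes:
  A: 11 (length 2)
  B: 01 (length 2)
  C: 10 (length 2)
  D: 00 (length 2)
Average length = Σ p(s) × length(s) = 2.0000 bits


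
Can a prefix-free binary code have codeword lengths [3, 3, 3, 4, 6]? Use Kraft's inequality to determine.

Kraft inequality: Σ 2^(-l_i) ≤ 1 for prefix-free code
Calculating: 2^(-3) + 2^(-3) + 2^(-3) + 2^(-4) + 2^(-6)
= 0.125 + 0.125 + 0.125 + 0.0625 + 0.015625
= 0.4531
Since 0.4531 ≤ 1, prefix-free code exists


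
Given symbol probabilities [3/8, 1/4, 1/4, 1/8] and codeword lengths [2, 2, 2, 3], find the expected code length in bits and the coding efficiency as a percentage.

Average length L = Σ p_i × l_i = 2.1250 bits
Entropy H = 1.9056 bits
Efficiency η = H/L × 100% = 89.68%


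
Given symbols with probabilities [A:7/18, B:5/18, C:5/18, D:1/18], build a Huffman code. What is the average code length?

Huffman tree construction:
Combine smallest probabilities repeatedly
Resulting codes:
  A: 0 (length 1)
  B: 111 (length 3)
  C: 10 (length 2)
  D: 110 (length 3)
Average length = Σ p(s) × length(s) = 1.9444 bits


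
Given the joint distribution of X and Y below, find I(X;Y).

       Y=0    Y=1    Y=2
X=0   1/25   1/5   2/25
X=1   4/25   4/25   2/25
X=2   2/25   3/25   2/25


H(X) = 1.5690, H(Y) = 1.5166, H(X,Y) = 3.0293
I(X;Y) = H(X) + H(Y) - H(X,Y) = 0.0564 bits


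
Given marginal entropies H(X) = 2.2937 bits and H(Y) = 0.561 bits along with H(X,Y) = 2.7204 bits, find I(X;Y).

I(X;Y) = H(X) + H(Y) - H(X,Y)
I(X;Y) = 2.2937 + 0.561 - 2.7204 = 0.1343 bits


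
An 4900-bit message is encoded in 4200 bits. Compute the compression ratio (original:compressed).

Compression ratio = Original / Compressed
= 4900 / 4200 = 1.17:1


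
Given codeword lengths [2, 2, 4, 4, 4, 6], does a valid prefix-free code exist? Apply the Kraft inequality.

Kraft inequality: Σ 2^(-l_i) ≤ 1 for prefix-free code
Calculating: 2^(-2) + 2^(-2) + 2^(-4) + 2^(-4) + 2^(-4) + 2^(-6)
= 0.25 + 0.25 + 0.0625 + 0.0625 + 0.0625 + 0.015625
= 0.7031
Since 0.7031 ≤ 1, prefix-free code exists


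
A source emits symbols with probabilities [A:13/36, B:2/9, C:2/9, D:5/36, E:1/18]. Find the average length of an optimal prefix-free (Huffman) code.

Huffman tree construction:
Combine smallest probabilities repeatedly
Resulting codes:
  A: 11 (length 2)
  B: 01 (length 2)
  C: 10 (length 2)
  D: 001 (length 3)
  E: 000 (length 3)
Average length = Σ p(s) × length(s) = 2.1944 bits


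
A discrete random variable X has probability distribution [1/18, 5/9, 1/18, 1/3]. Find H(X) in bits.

H(X) = -Σ p(x) log₂ p(x)
  -1/18 × log₂(1/18) = 0.2317
  -5/9 × log₂(5/9) = 0.4711
  -1/18 × log₂(1/18) = 0.2317
  -1/3 × log₂(1/3) = 0.5283
H(X) = 1.4628 bits


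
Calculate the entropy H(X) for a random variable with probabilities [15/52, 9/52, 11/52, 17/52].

H(X) = -Σ p(x) log₂ p(x)
  -15/52 × log₂(15/52) = 0.5174
  -9/52 × log₂(9/52) = 0.4380
  -11/52 × log₂(11/52) = 0.4741
  -17/52 × log₂(17/52) = 0.5273
H(X) = 1.9567 bits


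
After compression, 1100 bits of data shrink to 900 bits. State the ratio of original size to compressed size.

Compression ratio = Original / Compressed
= 1100 / 900 = 1.22:1


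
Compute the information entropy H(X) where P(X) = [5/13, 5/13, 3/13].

H(X) = -Σ p(x) log₂ p(x)
  -5/13 × log₂(5/13) = 0.5302
  -5/13 × log₂(5/13) = 0.5302
  -3/13 × log₂(3/13) = 0.4882
H(X) = 1.5486 bits


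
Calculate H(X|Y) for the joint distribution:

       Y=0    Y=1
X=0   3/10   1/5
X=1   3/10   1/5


H(X|Y) = Σ_y p(y) H(X|Y=y)
  p(Y=0) = 3/5, H(X|Y=0) = 1.0000
  p(Y=1) = 2/5, H(X|Y=1) = 1.0000
H(X|Y) = 0.6000×1.0000 + 0.4000×1.0000 = 1.0000 bits


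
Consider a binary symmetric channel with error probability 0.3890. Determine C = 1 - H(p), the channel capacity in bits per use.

For BSC with error probability p:
C = 1 - H(p) where H(p) is binary entropy
H(0.3890) = -0.3890 × log₂(0.3890) - 0.6110 × log₂(0.6110)
H(p) = 0.9642
C = 1 - 0.9642 = 0.0358 bits/use


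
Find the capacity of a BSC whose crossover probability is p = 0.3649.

For BSC with error probability p:
C = 1 - H(p) where H(p) is binary entropy
H(0.3649) = -0.3649 × log₂(0.3649) - 0.6351 × log₂(0.6351)
H(p) = 0.9467
C = 1 - 0.9467 = 0.0533 bits/use


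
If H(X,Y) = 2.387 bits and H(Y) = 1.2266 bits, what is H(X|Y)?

Chain rule: H(X,Y) = H(X|Y) + H(Y)
H(X|Y) = H(X,Y) - H(Y) = 2.387 - 1.2266 = 1.1604 bits


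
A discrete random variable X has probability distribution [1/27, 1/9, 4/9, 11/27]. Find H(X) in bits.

H(X) = -Σ p(x) log₂ p(x)
  -1/27 × log₂(1/27) = 0.1761
  -1/9 × log₂(1/9) = 0.3522
  -4/9 × log₂(4/9) = 0.5200
  -11/27 × log₂(11/27) = 0.5278
H(X) = 1.5761 bits


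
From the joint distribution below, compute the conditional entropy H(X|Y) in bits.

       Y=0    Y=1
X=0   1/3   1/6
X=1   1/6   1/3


H(X|Y) = Σ_y p(y) H(X|Y=y)
  p(Y=0) = 1/2, H(X|Y=0) = 0.9183
  p(Y=1) = 1/2, H(X|Y=1) = 0.9183
H(X|Y) = 0.5000×0.9183 + 0.5000×0.9183 = 0.9183 bits


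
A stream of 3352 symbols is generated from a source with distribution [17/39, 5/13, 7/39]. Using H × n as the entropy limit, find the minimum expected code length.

Entropy H = 1.4972 bits/symbol
Minimum bits = H × n = 1.4972 × 3352
= 5018.46 bits


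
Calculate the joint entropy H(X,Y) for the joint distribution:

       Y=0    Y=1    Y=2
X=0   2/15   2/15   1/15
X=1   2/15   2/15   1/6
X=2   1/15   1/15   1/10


H(X,Y) = -Σ p(x,y) log₂ p(x,y)
  p(0,0)=2/15: -0.1333 × log₂(0.1333) = 0.3876
  p(0,1)=2/15: -0.1333 × log₂(0.1333) = 0.3876
  p(0,2)=1/15: -0.0667 × log₂(0.0667) = 0.2605
  p(1,0)=2/15: -0.1333 × log₂(0.1333) = 0.3876
  p(1,1)=2/15: -0.1333 × log₂(0.1333) = 0.3876
  p(1,2)=1/6: -0.1667 × log₂(0.1667) = 0.4308
  p(2,0)=1/15: -0.0667 × log₂(0.0667) = 0.2605
  p(2,1)=1/15: -0.0667 × log₂(0.0667) = 0.2605
  p(2,2)=1/10: -0.1000 × log₂(0.1000) = 0.3322
H(X,Y) = 3.0947 bits


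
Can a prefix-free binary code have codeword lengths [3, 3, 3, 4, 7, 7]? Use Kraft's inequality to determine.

Kraft inequality: Σ 2^(-l_i) ≤ 1 for prefix-free code
Calculating: 2^(-3) + 2^(-3) + 2^(-3) + 2^(-4) + 2^(-7) + 2^(-7)
= 0.125 + 0.125 + 0.125 + 0.0625 + 0.0078125 + 0.0078125
= 0.4531
Since 0.4531 ≤ 1, prefix-free code exists


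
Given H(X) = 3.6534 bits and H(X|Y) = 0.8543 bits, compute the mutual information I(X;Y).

I(X;Y) = H(X) - H(X|Y)
I(X;Y) = 3.6534 - 0.8543 = 2.7991 bits


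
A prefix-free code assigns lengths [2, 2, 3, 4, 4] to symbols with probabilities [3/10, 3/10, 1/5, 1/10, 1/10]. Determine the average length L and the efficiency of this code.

Average length L = Σ p_i × l_i = 2.6000 bits
Entropy H = 2.1710 bits
Efficiency η = H/L × 100% = 83.50%


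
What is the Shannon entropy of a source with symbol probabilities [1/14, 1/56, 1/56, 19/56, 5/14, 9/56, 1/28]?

H(X) = -Σ p(x) log₂ p(x)
  -1/14 × log₂(1/14) = 0.2720
  -1/56 × log₂(1/56) = 0.1037
  -1/56 × log₂(1/56) = 0.1037
  -19/56 × log₂(19/56) = 0.5291
  -5/14 × log₂(5/14) = 0.5305
  -9/56 × log₂(9/56) = 0.4239
  -1/28 × log₂(1/28) = 0.1717
H(X) = 2.1345 bits


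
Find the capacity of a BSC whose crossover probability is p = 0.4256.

For BSC with error probability p:
C = 1 - H(p) where H(p) is binary entropy
H(0.4256) = -0.4256 × log₂(0.4256) - 0.5744 × log₂(0.5744)
H(p) = 0.9840
C = 1 - 0.9840 = 0.0160 bits/use


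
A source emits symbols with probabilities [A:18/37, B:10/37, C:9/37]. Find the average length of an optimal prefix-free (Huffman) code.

Huffman tree construction:
Combine smallest probabilities repeatedly
Resulting codes:
  A: 0 (length 1)
  B: 11 (length 2)
  C: 10 (length 2)
Average length = Σ p(s) × length(s) = 1.5135 bits


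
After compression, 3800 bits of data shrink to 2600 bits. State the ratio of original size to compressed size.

Compression ratio = Original / Compressed
= 3800 / 2600 = 1.46:1


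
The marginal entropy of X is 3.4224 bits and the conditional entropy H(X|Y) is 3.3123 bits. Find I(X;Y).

I(X;Y) = H(X) - H(X|Y)
I(X;Y) = 3.4224 - 3.3123 = 0.1101 bits


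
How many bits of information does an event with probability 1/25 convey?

Information content I(x) = -log₂(p(x))
I = -log₂(1/25) = -log₂(0.0400)
I = 4.6439 bits


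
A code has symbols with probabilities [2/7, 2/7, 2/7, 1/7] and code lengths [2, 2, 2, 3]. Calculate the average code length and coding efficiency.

Average length L = Σ p_i × l_i = 2.1429 bits
Entropy H = 1.9502 bits
Efficiency η = H/L × 100% = 91.01%


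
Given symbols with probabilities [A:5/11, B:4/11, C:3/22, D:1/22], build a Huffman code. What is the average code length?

Huffman tree construction:
Combine smallest probabilities repeatedly
Resulting codes:
  A: 0 (length 1)
  B: 11 (length 2)
  C: 101 (length 3)
  D: 100 (length 3)
Average length = Σ p(s) × length(s) = 1.7273 bits


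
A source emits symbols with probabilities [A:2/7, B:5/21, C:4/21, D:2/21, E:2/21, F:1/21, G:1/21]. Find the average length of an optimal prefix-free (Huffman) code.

Huffman tree construction:
Combine smallest probabilities repeatedly
Resulting codes:
  A: 10 (length 2)
  B: 01 (length 2)
  C: 111 (length 3)
  D: 000 (length 3)
  E: 001 (length 3)
  F: 1100 (length 4)
  G: 1101 (length 4)
Average length = Σ p(s) × length(s) = 2.5714 bits


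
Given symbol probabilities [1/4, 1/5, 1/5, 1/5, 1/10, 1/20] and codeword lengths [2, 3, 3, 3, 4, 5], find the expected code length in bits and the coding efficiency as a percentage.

Average length L = Σ p_i × l_i = 2.9500 bits
Entropy H = 2.4414 bits
Efficiency η = H/L × 100% = 82.76%


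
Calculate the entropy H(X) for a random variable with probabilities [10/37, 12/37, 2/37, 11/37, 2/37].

H(X) = -Σ p(x) log₂ p(x)
  -10/37 × log₂(10/37) = 0.5101
  -12/37 × log₂(12/37) = 0.5269
  -2/37 × log₂(2/37) = 0.2275
  -11/37 × log₂(11/37) = 0.5203
  -2/37 × log₂(2/37) = 0.2275
H(X) = 2.0124 bits


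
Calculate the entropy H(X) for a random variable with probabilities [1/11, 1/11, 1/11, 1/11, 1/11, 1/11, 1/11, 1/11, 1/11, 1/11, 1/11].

H(X) = -Σ p(x) log₂ p(x)
  -1/11 × log₂(1/11) = 0.3145
  -1/11 × log₂(1/11) = 0.3145
  -1/11 × log₂(1/11) = 0.3145
  -1/11 × log₂(1/11) = 0.3145
  -1/11 × log₂(1/11) = 0.3145
  -1/11 × log₂(1/11) = 0.3145
  -1/11 × log₂(1/11) = 0.3145
  -1/11 × log₂(1/11) = 0.3145
  -1/11 × log₂(1/11) = 0.3145
  -1/11 × log₂(1/11) = 0.3145
  -1/11 × log₂(1/11) = 0.3145
H(X) = 3.4594 bits


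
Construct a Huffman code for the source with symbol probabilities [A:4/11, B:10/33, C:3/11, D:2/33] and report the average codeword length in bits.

Huffman tree construction:
Combine smallest probabilities repeatedly
Resulting codes:
  A: 0 (length 1)
  B: 10 (length 2)
  C: 111 (length 3)
  D: 110 (length 3)
Average length = Σ p(s) × length(s) = 1.9697 bits


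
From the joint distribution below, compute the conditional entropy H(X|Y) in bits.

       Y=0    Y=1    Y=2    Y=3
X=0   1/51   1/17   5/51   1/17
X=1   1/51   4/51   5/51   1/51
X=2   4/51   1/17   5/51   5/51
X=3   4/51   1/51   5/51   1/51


H(X|Y) = Σ_y p(y) H(X|Y=y)
  p(Y=0) = 10/51, H(X|Y=0) = 1.7219
  p(Y=1) = 11/51, H(X|Y=1) = 1.8676
  p(Y=2) = 20/51, H(X|Y=2) = 2.0000
  p(Y=3) = 10/51, H(X|Y=3) = 1.6855
H(X|Y) = 0.1961×1.7219 + 0.2157×1.8676 + 0.3922×2.0000 + 0.1961×1.6855 = 1.8553 bits
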